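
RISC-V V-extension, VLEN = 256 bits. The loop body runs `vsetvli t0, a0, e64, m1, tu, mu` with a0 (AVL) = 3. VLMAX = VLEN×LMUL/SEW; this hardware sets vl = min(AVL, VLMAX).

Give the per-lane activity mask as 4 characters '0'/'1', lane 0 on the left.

predicate = 1110

VLMAX = VLEN×LMUL/SEW = 256×1/64 = 4
vl ← min(3, 4) = 3
bits (lane 0 leftmost): 1110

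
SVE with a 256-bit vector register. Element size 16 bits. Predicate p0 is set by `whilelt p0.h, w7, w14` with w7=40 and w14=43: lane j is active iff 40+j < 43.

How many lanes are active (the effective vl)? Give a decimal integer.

lane count: 256 div 16 = 16
p0[j] = (40+j < 43); true for j=0..2 → 3 lanes set

vl = 3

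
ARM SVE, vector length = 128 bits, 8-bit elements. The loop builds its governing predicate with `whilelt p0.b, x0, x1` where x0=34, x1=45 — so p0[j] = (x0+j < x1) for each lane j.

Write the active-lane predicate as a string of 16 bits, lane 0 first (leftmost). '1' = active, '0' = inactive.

predicate = 1111111111100000

lane count: 128 div 8 = 16
p0[j] = (34+j < 45); true for j=0..10 → 11 lanes set
bits (lane 0 leftmost): 1111111111100000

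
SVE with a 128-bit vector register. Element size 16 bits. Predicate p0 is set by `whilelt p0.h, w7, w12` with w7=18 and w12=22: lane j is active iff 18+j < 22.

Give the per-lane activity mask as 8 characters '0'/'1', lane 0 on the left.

predicate = 11110000

128-bit reg / 16-bit elem → 8 lanes
whilelt: lane j active iff 18+j < 22 → j < 4 → 4 active
bits (lane 0 leftmost): 11110000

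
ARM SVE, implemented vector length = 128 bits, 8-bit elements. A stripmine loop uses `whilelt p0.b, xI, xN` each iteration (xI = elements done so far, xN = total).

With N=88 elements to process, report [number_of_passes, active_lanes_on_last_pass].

[iterations, last_vl] = [6, 8]

register lanes = 128/8 = 16
88 elements at 16/iter → 6 passes, remainder 8 on the last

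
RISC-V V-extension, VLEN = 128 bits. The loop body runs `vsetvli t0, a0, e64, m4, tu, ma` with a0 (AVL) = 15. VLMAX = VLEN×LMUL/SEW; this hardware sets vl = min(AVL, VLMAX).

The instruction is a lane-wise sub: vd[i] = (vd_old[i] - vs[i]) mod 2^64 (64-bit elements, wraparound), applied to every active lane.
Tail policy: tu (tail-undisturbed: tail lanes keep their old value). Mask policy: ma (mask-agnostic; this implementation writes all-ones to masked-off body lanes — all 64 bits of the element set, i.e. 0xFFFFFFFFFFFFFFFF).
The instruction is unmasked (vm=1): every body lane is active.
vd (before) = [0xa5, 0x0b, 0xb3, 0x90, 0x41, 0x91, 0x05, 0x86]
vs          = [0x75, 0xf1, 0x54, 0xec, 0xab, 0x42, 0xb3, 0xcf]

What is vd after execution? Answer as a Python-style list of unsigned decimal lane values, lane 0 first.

vd = [48, 18446744073709551386, 95, 18446744073709551524, 18446744073709551510, 79, 18446744073709551442, 18446744073709551543]

VLMAX = (128 × 4) / 64 = 8 lanes
AVL=15 > VLMAX=8, so vl = 8
[0] sub(0xa5,0x75) = 0x30
[1] sub(0x0b,0xf1) = 0xffffffffffffff1a
[2] sub(0xb3,0x54) = 0x5f
[3] sub(0x90,0xec) = 0xffffffffffffffa4
[4] sub(0x41,0xab) = 0xffffffffffffff96
[5] sub(0x91,0x42) = 0x4f
[6] sub(0x05,0xb3) = 0xffffffffffffff52
[7] sub(0x86,0xcf) = 0xffffffffffffffb7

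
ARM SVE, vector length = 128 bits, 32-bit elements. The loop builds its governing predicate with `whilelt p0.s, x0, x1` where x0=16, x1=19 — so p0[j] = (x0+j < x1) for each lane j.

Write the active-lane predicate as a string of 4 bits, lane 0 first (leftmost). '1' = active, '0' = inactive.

predicate = 1110

lane count: 128 div 32 = 4
whilelt: lane j active iff 16+j < 19 → j < 3 → 3 active
bits (lane 0 leftmost): 1110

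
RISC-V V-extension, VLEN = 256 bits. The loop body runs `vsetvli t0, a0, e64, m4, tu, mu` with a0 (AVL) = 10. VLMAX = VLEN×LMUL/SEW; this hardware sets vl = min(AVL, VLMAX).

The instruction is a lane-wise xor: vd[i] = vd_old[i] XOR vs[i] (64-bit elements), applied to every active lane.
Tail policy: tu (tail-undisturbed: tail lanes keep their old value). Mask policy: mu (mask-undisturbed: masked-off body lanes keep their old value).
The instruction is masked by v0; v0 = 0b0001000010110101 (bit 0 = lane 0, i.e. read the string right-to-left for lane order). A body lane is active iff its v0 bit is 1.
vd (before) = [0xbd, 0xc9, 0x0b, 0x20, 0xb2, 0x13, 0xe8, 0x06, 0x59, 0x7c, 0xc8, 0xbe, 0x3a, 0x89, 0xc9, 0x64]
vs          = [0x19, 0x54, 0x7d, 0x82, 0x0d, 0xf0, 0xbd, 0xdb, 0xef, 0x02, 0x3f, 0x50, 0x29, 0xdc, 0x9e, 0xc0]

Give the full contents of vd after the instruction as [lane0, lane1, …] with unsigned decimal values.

VLMAX = VLEN×LMUL/SEW = 256×4/64 = 16
vl ← min(10, 16) = 10
  i=0: xor(0xbd,0x19) → 164
  i=1: mask-off/keep → 201
  i=2: xor(0x0b,0x7d) → 118
  i=3: mask-off/keep → 32
  i=4: xor(0xb2,0x0d) → 191
  i=5: xor(0x13,0xf0) → 227
  i=6: mask-off/keep → 232
  i=7: xor(0x06,0xdb) → 221
  i=8: mask-off/keep → 89
  i=9: mask-off/keep → 124
  i=10: tail/keep → 200
  i=11: tail/keep → 190
  i=12: tail/keep → 58
  i=13: tail/keep → 137
  i=14: tail/keep → 201
  i=15: tail/keep → 100

vd = [164, 201, 118, 32, 191, 227, 232, 221, 89, 124, 200, 190, 58, 137, 201, 100]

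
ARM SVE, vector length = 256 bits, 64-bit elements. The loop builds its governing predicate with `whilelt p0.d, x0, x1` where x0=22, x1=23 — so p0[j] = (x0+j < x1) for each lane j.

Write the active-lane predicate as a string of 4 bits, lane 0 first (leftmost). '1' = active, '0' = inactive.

256-bit reg / 64-bit elem → 4 lanes
active while 22+j < 23, i.e. j ∈ [0,1) capped at 4 ⇒ 1
bits (lane 0 leftmost): 1000

predicate = 1000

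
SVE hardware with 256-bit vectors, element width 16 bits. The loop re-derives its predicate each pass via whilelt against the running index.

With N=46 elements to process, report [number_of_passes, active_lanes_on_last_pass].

register lanes = 256/16 = 16
46 elements at 16/iter → 3 passes, remainder 14 on the last

[iterations, last_vl] = [3, 14]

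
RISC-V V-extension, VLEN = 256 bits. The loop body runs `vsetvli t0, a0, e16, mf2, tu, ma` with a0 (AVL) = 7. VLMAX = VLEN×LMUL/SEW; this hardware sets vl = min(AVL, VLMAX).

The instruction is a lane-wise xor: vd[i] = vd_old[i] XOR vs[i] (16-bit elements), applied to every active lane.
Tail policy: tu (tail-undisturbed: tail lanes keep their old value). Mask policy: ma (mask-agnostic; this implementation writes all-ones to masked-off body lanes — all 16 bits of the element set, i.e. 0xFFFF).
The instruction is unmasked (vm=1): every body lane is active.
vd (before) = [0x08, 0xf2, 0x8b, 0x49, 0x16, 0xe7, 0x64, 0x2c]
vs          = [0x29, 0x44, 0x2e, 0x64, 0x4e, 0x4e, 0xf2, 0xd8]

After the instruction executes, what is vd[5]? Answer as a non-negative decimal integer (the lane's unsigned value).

VLMAX = (256 × 1/2) / 16 = 8 lanes
AVL=7 ≤ VLMAX=8, so vl = 7
lane  0: xor(0x08,0x29) ⇒ 0x21
lane  1: xor(0xf2,0x44) ⇒ 0xb6
lane  2: xor(0x8b,0x2e) ⇒ 0xa5
lane  3: xor(0x49,0x64) ⇒ 0x2d
lane  4: xor(0x16,0x4e) ⇒ 0x58
lane  5: xor(0xe7,0x4e) ⇒ 0xa9
lane  6: xor(0x64,0xf2) ⇒ 0x96
lane  7: tail/keep ⇒ 0x2c

vd[5] = 169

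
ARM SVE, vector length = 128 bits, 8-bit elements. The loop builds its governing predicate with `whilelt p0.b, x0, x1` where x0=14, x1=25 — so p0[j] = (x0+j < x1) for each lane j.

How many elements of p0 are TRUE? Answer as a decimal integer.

vl = 11

128-bit reg / 8-bit elem → 16 lanes
whilelt: lane j active iff 14+j < 25 → j < 11 → 11 active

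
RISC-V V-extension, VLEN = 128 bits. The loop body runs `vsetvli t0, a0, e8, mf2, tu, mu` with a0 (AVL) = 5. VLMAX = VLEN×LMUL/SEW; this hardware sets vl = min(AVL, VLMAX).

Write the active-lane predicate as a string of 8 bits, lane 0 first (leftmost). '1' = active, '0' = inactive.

VLMAX = VLEN×LMUL/SEW = 128×1/2/8 = 8
AVL=5 ≤ VLMAX=8, so vl = 5
bits (lane 0 leftmost): 11111000

predicate = 11111000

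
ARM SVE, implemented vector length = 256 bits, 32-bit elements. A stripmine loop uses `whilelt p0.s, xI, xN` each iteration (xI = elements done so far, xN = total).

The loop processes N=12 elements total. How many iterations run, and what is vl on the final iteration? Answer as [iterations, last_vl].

lane count: 256 div 32 = 8
iterations = ceil(12/8) = 2; final-pass vl = 4

[iterations, last_vl] = [2, 4]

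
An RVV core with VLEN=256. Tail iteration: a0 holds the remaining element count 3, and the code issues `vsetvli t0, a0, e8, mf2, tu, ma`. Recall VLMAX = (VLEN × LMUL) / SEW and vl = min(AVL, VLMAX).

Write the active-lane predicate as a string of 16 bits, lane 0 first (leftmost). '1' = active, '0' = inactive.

VLMAX = VLEN×LMUL/SEW = 256×1/2/8 = 16
AVL=3 ≤ VLMAX=16, so vl = 3
bits (lane 0 leftmost): 1110000000000000

predicate = 1110000000000000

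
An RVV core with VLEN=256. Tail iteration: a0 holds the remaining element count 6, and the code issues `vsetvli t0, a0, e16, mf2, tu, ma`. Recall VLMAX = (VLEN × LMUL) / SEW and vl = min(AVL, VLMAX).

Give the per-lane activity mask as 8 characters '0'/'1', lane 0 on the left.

VLMAX = (256 × 1/2) / 16 = 8 lanes
AVL=6 ≤ VLMAX=8, so vl = 6
bits (lane 0 leftmost): 11111100

predicate = 11111100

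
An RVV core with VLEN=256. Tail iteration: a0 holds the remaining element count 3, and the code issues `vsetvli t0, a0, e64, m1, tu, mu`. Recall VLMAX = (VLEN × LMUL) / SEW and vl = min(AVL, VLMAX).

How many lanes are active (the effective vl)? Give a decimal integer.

vl = 3

lanes per group: 256·1/64 = 4
vl ← min(3, 4) = 3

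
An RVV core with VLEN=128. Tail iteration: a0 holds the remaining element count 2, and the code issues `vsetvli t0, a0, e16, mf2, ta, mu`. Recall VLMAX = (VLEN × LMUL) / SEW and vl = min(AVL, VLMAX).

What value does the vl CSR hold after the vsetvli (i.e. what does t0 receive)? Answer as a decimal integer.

vl = 2

VLMAX = VLEN×LMUL/SEW = 128×1/2/16 = 4
vl ← min(2, 4) = 2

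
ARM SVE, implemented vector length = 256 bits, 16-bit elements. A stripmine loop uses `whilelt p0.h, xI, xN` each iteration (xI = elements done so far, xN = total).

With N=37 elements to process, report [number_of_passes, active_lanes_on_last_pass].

[iterations, last_vl] = [3, 5]

register lanes = 256/16 = 16
37 elements at 16/iter → 3 passes, remainder 5 on the last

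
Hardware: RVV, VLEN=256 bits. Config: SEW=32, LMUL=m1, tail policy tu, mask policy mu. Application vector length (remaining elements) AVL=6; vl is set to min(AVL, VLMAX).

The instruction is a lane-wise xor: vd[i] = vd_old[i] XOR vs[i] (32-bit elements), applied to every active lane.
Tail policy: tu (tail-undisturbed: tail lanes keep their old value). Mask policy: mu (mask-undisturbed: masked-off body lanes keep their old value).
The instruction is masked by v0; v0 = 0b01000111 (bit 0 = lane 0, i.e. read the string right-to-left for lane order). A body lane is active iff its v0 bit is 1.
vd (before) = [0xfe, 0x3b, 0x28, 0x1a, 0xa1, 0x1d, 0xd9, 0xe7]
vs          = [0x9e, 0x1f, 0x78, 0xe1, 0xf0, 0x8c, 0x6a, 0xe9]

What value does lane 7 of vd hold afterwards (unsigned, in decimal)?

vd[7] = 231

lanes per group: 256·1/32 = 8
AVL=6 ≤ VLMAX=8, so vl = 6
lane  0: xor(0xfe,0x9e) ⇒ 0x60
lane  1: xor(0x3b,0x1f) ⇒ 0x24
lane  2: xor(0x28,0x78) ⇒ 0x50
lane  3: mask-off/keep ⇒ 0x1a
lane  4: mask-off/keep ⇒ 0xa1
lane  5: mask-off/keep ⇒ 0x1d
lane  6: tail/keep ⇒ 0xd9
lane  7: tail/keep ⇒ 0xe7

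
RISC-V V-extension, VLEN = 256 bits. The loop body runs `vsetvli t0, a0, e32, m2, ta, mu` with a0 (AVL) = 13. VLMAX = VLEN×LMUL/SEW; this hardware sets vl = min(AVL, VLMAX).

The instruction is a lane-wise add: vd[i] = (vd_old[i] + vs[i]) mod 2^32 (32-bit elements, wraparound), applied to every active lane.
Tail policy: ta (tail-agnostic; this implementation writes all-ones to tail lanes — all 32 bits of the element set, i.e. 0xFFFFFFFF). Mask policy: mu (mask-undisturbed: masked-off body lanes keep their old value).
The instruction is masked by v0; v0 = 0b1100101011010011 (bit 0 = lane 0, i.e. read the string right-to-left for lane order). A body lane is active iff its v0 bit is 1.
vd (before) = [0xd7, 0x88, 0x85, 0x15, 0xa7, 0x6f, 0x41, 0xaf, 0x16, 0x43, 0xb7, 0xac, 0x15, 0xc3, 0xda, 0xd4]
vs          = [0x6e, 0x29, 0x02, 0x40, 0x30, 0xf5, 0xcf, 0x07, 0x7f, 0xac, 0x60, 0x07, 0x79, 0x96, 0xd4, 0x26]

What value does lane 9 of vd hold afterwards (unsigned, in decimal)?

vd[9] = 239

VLMAX = VLEN×LMUL/SEW = 256×2/32 = 16
vl = min(AVL, VLMAX) = min(13, 16) = 13
[0] add(0xd7,0x6e) = 0x145
[1] add(0x88,0x29) = 0xb1
[2] mask-off/keep = 0x85
[3] mask-off/keep = 0x15
[4] add(0xa7,0x30) = 0xd7
[5] mask-off/keep = 0x6f
[6] add(0x41,0xcf) = 0x110
[7] add(0xaf,0x07) = 0xb6
[8] mask-off/keep = 0x16
[9] add(0x43,0xac) = 0xef
[10] mask-off/keep = 0xb7
[11] add(0xac,0x07) = 0xb3
[12] mask-off/keep = 0x15
[13] tail/ones = 0xffffffff
[14] tail/ones = 0xffffffff
[15] tail/ones = 0xffffffff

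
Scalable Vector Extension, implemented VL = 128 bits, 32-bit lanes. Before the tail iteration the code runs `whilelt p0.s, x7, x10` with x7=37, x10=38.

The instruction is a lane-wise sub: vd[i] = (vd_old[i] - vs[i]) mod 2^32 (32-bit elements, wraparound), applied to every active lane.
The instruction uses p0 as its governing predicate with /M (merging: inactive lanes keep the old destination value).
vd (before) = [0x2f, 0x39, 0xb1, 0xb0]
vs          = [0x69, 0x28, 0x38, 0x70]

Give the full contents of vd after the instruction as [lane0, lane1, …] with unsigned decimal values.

lane count: 128 div 32 = 4
p0[j] = (37+j < 38); true for j=0..0 → 1 lanes set
lane  0: sub(0x2f,0x69) ⇒ 0xffffffc6
lane  1: tail/keep ⇒ 0x39
lane  2: tail/keep ⇒ 0xb1
lane  3: tail/keep ⇒ 0xb0

vd = [4294967238, 57, 177, 176]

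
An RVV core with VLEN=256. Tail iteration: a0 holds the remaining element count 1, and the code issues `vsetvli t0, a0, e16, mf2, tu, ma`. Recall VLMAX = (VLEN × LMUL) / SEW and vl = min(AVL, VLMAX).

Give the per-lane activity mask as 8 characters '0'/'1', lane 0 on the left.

predicate = 10000000

VLMAX = VLEN×LMUL/SEW = 256×1/2/16 = 8
AVL=1 ≤ VLMAX=8, so vl = 1
bits (lane 0 leftmost): 10000000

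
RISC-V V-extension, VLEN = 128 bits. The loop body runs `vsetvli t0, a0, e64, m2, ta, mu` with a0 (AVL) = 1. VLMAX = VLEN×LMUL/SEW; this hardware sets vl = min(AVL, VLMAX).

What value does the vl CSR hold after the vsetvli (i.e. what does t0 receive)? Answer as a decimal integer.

vl = 1

VLMAX = VLEN×LMUL/SEW = 128×2/64 = 4
vl ← min(1, 4) = 1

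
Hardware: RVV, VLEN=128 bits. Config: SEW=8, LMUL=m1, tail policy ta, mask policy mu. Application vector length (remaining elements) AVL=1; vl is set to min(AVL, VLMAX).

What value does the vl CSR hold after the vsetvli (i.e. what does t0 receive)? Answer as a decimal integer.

VLMAX = VLEN×LMUL/SEW = 128×1/8 = 16
vl = min(AVL, VLMAX) = min(1, 16) = 1

vl = 1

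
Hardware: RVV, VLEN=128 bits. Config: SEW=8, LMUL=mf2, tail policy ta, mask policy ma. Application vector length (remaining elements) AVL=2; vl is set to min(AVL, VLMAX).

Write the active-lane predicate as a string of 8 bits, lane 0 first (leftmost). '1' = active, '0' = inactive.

VLMAX = (128 × 1/2) / 8 = 8 lanes
vl = min(AVL, VLMAX) = min(2, 8) = 2
bits (lane 0 leftmost): 11000000

predicate = 11000000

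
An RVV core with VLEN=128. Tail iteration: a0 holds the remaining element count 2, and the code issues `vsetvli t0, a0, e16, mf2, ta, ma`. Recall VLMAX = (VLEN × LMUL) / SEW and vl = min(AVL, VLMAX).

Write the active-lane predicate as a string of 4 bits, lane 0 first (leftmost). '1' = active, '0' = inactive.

VLMAX = VLEN×LMUL/SEW = 128×1/2/16 = 4
vl ← min(2, 4) = 2
bits (lane 0 leftmost): 1100

predicate = 1100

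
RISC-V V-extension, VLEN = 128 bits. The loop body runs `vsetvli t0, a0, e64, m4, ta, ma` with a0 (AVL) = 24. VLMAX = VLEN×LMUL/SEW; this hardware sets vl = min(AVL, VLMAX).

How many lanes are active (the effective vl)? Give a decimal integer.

lanes per group: 128·4/64 = 8
vl = min(AVL, VLMAX) = min(24, 8) = 8

vl = 8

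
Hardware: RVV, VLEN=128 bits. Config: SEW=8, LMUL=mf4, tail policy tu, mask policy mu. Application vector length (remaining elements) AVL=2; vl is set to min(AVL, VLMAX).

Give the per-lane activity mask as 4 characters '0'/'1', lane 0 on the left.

VLMAX = (128 × 1/4) / 8 = 4 lanes
vl = min(AVL, VLMAX) = min(2, 4) = 2
bits (lane 0 leftmost): 1100

predicate = 1100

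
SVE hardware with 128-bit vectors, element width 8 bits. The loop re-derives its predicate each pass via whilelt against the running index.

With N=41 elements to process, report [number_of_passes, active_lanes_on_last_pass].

[iterations, last_vl] = [3, 9]

lane count: 128 div 8 = 16
iterations = ceil(41/16) = 3; final-pass vl = 9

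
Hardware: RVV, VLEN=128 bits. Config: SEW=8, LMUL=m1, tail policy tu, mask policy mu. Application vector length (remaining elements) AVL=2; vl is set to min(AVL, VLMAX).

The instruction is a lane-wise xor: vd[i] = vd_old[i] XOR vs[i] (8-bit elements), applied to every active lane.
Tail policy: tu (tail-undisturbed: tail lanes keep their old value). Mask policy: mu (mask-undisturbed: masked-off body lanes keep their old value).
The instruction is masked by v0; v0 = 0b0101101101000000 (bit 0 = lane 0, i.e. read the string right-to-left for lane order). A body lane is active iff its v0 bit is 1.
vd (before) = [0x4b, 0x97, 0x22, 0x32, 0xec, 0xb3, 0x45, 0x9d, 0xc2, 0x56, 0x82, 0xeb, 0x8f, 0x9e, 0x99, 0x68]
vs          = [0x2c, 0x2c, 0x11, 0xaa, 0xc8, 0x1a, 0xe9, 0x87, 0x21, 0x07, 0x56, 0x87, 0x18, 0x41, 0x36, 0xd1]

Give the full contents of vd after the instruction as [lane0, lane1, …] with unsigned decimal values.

vd = [75, 151, 34, 50, 236, 179, 69, 157, 194, 86, 130, 235, 143, 158, 153, 104]

lanes per group: 128·1/8 = 16
vl ← min(2, 16) = 2
[0] mask-off/keep = 0x4b
[1] mask-off/keep = 0x97
[2] tail/keep = 0x22
[3] tail/keep = 0x32
[4] tail/keep = 0xec
[5] tail/keep = 0xb3
[6] tail/keep = 0x45
[7] tail/keep = 0x9d
[8] tail/keep = 0xc2
[9] tail/keep = 0x56
[10] tail/keep = 0x82
[11] tail/keep = 0xeb
[12] tail/keep = 0x8f
[13] tail/keep = 0x9e
[14] tail/keep = 0x99
[15] tail/keep = 0x68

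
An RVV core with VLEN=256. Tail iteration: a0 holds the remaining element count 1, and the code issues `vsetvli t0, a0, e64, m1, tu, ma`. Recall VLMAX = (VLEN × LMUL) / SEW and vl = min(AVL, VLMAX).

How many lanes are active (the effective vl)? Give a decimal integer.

vl = 1

VLMAX = VLEN×LMUL/SEW = 256×1/64 = 4
AVL=1 ≤ VLMAX=4, so vl = 1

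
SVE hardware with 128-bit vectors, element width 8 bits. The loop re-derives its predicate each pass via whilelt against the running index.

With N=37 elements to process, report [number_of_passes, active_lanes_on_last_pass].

[iterations, last_vl] = [3, 5]

lane count: 128 div 8 = 16
N=37: ⌈37/16⌉ = 3 iters; last vl = 37 − 2×16 = 5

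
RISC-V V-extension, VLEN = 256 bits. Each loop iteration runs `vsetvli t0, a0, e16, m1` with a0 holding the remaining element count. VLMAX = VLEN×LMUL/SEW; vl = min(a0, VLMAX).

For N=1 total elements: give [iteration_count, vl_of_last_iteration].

VLMAX = VLEN×LMUL/SEW = 256×1/16 = 16
1 elements at 16/iter → 1 passes, remainder 1 on the last

[iterations, last_vl] = [1, 1]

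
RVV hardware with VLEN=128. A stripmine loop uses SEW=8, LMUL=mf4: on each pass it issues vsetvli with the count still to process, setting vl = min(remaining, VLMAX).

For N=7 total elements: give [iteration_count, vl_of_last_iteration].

lanes per group: 128·1/4/8 = 4
iterations = ceil(7/4) = 2; final-pass vl = 3

[iterations, last_vl] = [2, 3]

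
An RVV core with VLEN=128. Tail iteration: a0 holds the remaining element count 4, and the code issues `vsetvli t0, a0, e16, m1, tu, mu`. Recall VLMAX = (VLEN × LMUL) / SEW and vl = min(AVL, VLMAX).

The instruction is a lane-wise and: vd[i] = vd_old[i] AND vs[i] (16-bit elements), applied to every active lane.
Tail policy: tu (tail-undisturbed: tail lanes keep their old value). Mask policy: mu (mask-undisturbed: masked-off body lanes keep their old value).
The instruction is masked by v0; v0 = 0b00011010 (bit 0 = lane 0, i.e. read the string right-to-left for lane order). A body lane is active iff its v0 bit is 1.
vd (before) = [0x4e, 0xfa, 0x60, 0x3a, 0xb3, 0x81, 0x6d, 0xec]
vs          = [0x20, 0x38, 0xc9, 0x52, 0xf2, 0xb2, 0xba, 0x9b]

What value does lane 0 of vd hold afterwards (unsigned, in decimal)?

vd[0] = 78

lanes per group: 128·1/16 = 8
vl ← min(4, 8) = 4
vd[0] mask-off/keep -> 0x4e
vd[1] and(0xfa,0x38) -> 0x38
vd[2] mask-off/keep -> 0x60
vd[3] and(0x3a,0x52) -> 0x12
vd[4] tail/keep -> 0xb3
vd[5] tail/keep -> 0x81
vd[6] tail/keep -> 0x6d
vd[7] tail/keep -> 0xec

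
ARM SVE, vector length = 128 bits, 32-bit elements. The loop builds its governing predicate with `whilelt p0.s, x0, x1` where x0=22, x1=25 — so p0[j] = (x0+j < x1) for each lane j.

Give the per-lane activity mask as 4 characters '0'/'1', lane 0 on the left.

128-bit reg / 32-bit elem → 4 lanes
active while 22+j < 25, i.e. j ∈ [0,3) capped at 4 ⇒ 3
bits (lane 0 leftmost): 1110

predicate = 1110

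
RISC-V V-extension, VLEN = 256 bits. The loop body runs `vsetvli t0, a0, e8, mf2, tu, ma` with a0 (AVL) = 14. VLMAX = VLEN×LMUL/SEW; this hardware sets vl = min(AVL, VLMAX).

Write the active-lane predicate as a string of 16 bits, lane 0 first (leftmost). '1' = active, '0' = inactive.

predicate = 1111111111111100

VLMAX = VLEN×LMUL/SEW = 256×1/2/8 = 16
AVL=14 ≤ VLMAX=16, so vl = 14
bits (lane 0 leftmost): 1111111111111100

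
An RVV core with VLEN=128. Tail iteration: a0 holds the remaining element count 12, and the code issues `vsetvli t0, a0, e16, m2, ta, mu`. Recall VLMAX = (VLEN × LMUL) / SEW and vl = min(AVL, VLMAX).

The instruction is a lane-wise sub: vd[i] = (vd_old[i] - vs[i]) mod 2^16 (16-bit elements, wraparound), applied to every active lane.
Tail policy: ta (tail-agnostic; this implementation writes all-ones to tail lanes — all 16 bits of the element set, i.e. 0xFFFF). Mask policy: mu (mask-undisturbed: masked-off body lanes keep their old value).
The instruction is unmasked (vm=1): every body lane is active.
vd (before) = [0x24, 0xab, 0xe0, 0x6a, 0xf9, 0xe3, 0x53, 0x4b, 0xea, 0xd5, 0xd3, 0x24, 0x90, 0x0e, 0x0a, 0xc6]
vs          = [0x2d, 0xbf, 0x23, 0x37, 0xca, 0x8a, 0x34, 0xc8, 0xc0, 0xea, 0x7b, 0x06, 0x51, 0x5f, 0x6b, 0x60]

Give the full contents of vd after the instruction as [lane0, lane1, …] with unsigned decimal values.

VLMAX = VLEN×LMUL/SEW = 128×2/16 = 16
AVL=12 ≤ VLMAX=16, so vl = 12
  i=0: sub(0x24,0x2d) → 65527
  i=1: sub(0xab,0xbf) → 65516
  i=2: sub(0xe0,0x23) → 189
  i=3: sub(0x6a,0x37) → 51
  i=4: sub(0xf9,0xca) → 47
  i=5: sub(0xe3,0x8a) → 89
  i=6: sub(0x53,0x34) → 31
  i=7: sub(0x4b,0xc8) → 65411
  i=8: sub(0xea,0xc0) → 42
  i=9: sub(0xd5,0xea) → 65515
  i=10: sub(0xd3,0x7b) → 88
  i=11: sub(0x24,0x06) → 30
  i=12: tail/ones → 65535
  i=13: tail/ones → 65535
  i=14: tail/ones → 65535
  i=15: tail/ones → 65535

vd = [65527, 65516, 189, 51, 47, 89, 31, 65411, 42, 65515, 88, 30, 65535, 65535, 65535, 65535]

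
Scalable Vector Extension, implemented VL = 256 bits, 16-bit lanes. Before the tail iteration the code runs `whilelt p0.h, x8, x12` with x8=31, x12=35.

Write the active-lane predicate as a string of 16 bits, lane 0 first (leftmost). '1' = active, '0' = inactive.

predicate = 1111000000000000

register lanes = 256/16 = 16
active while 31+j < 35, i.e. j ∈ [0,4) capped at 16 ⇒ 4
bits (lane 0 leftmost): 1111000000000000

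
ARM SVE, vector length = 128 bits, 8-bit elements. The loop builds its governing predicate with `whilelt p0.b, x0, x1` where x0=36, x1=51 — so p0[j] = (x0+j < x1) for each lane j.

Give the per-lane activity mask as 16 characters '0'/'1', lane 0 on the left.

128-bit reg / 8-bit elem → 16 lanes
active while 36+j < 51, i.e. j ∈ [0,15) capped at 16 ⇒ 15
bits (lane 0 leftmost): 1111111111111110

predicate = 1111111111111110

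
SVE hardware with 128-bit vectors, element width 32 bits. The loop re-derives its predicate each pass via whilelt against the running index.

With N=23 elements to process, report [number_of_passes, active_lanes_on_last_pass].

register lanes = 128/32 = 4
iterations = ceil(23/4) = 6; final-pass vl = 3

[iterations, last_vl] = [6, 3]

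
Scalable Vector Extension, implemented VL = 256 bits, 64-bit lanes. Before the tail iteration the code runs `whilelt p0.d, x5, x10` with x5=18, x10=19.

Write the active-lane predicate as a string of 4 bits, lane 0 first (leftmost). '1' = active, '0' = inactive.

predicate = 1000

256-bit reg / 64-bit elem → 4 lanes
active while 18+j < 19, i.e. j ∈ [0,1) capped at 4 ⇒ 1
bits (lane 0 leftmost): 1000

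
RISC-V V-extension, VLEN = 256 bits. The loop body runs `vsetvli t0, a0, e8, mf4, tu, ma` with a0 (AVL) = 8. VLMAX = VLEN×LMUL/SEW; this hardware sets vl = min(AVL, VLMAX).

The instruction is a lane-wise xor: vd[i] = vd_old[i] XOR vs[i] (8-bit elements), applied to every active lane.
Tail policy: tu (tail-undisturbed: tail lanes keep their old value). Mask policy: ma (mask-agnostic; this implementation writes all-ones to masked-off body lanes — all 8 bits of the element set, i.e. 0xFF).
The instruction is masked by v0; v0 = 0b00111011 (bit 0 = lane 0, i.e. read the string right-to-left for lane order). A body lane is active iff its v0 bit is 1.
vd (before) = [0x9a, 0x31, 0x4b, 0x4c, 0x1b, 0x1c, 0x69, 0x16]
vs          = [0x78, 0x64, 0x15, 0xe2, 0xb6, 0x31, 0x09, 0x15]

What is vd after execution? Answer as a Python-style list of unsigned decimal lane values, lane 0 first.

vd = [226, 85, 255, 174, 173, 45, 255, 255]

VLMAX = VLEN×LMUL/SEW = 256×1/4/8 = 8
vl = min(AVL, VLMAX) = min(8, 8) = 8
  i=0: xor(0x9a,0x78) → 226
  i=1: xor(0x31,0x64) → 85
  i=2: mask-off/ones → 255
  i=3: xor(0x4c,0xe2) → 174
  i=4: xor(0x1b,0xb6) → 173
  i=5: xor(0x1c,0x31) → 45
  i=6: mask-off/ones → 255
  i=7: mask-off/ones → 255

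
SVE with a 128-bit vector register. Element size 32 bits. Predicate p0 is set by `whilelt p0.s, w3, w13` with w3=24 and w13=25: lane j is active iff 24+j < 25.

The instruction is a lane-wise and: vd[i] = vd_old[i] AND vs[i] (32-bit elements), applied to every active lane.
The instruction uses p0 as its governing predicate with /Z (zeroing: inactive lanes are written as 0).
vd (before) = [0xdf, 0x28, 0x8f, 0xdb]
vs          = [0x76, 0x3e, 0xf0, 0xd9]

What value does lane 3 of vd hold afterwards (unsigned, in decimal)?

vd[3] = 0

lane count: 128 div 32 = 4
whilelt: lane j active iff 24+j < 25 → j < 1 → 1 active
lane  0: and(0xdf,0x76) ⇒ 0x56
lane  1: tail/zero ⇒ 0x00
lane  2: tail/zero ⇒ 0x00
lane  3: tail/zero ⇒ 0x00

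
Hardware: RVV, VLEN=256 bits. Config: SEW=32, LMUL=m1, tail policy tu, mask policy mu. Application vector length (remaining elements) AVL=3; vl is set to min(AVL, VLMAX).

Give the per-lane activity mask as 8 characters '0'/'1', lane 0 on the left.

predicate = 11100000

lanes per group: 256·1/32 = 8
AVL=3 ≤ VLMAX=8, so vl = 3
bits (lane 0 leftmost): 11100000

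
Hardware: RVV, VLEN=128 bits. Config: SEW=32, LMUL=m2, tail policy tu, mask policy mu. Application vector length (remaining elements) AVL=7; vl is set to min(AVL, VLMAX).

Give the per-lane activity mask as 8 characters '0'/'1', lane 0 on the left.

predicate = 11111110

lanes per group: 128·2/32 = 8
vl = min(AVL, VLMAX) = min(7, 8) = 7
bits (lane 0 leftmost): 11111110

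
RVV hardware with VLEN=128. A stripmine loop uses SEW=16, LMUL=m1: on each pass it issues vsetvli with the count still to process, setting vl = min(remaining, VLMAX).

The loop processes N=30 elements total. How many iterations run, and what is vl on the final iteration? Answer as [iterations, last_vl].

VLMAX = VLEN×LMUL/SEW = 128×1/16 = 8
30 elements at 8/iter → 4 passes, remainder 6 on the last

[iterations, last_vl] = [4, 6]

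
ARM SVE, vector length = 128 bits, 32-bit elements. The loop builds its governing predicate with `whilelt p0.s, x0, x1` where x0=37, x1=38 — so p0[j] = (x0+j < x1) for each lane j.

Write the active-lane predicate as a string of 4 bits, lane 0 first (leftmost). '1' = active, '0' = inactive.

predicate = 1000

128-bit reg / 32-bit elem → 4 lanes
active while 37+j < 38, i.e. j ∈ [0,1) capped at 4 ⇒ 1
bits (lane 0 leftmost): 1000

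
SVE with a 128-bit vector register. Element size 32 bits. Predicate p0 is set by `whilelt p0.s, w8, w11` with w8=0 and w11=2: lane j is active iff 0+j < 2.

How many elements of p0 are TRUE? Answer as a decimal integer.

vl = 2

register lanes = 128/32 = 4
whilelt: lane j active iff 0+j < 2 → j < 2 → 2 active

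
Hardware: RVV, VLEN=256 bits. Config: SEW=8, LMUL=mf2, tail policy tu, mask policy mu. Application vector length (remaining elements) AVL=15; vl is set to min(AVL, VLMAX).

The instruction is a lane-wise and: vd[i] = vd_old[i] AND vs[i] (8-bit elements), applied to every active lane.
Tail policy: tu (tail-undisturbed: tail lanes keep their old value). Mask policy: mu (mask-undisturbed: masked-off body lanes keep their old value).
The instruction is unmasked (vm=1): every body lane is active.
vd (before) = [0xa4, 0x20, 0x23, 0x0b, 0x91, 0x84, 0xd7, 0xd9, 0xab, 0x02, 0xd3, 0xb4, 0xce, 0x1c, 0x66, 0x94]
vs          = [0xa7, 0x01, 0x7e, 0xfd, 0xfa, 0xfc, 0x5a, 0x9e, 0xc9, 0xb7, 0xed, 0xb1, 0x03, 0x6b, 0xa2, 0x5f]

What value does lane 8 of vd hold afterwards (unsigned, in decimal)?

vd[8] = 137

VLMAX = VLEN×LMUL/SEW = 256×1/2/8 = 16
AVL=15 ≤ VLMAX=16, so vl = 15
lane  0: and(0xa4,0xa7) ⇒ 0xa4
lane  1: and(0x20,0x01) ⇒ 0x00
lane  2: and(0x23,0x7e) ⇒ 0x22
lane  3: and(0x0b,0xfd) ⇒ 0x09
lane  4: and(0x91,0xfa) ⇒ 0x90
lane  5: and(0x84,0xfc) ⇒ 0x84
lane  6: and(0xd7,0x5a) ⇒ 0x52
lane  7: and(0xd9,0x9e) ⇒ 0x98
lane  8: and(0xab,0xc9) ⇒ 0x89
lane  9: and(0x02,0xb7) ⇒ 0x02
lane 10: and(0xd3,0xed) ⇒ 0xc1
lane 11: and(0xb4,0xb1) ⇒ 0xb0
lane 12: and(0xce,0x03) ⇒ 0x02
lane 13: and(0x1c,0x6b) ⇒ 0x08
lane 14: and(0x66,0xa2) ⇒ 0x22
lane 15: tail/keep ⇒ 0x94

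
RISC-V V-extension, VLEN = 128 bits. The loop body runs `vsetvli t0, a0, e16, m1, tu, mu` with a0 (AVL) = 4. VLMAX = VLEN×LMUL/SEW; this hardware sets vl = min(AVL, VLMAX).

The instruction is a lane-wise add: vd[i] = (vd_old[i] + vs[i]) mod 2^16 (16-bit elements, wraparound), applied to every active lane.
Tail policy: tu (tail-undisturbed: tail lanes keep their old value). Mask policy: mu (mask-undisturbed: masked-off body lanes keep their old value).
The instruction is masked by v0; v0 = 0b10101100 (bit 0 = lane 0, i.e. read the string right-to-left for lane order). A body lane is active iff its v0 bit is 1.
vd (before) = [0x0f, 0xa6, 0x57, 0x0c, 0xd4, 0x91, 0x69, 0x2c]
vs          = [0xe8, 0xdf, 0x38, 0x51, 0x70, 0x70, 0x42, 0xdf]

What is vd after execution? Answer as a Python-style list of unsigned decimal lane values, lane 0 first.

VLMAX = VLEN×LMUL/SEW = 128×1/16 = 8
vl = min(AVL, VLMAX) = min(4, 8) = 4
lane  0: mask-off/keep ⇒ 0x0f
lane  1: mask-off/keep ⇒ 0xa6
lane  2: add(0x57,0x38) ⇒ 0x8f
lane  3: add(0x0c,0x51) ⇒ 0x5d
lane  4: tail/keep ⇒ 0xd4
lane  5: tail/keep ⇒ 0x91
lane  6: tail/keep ⇒ 0x69
lane  7: tail/keep ⇒ 0x2c

vd = [15, 166, 143, 93, 212, 145, 105, 44]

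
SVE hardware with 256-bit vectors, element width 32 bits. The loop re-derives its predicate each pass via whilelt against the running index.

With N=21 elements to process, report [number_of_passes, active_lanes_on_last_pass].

256-bit reg / 32-bit elem → 8 lanes
iterations = ceil(21/8) = 3; final-pass vl = 5

[iterations, last_vl] = [3, 5]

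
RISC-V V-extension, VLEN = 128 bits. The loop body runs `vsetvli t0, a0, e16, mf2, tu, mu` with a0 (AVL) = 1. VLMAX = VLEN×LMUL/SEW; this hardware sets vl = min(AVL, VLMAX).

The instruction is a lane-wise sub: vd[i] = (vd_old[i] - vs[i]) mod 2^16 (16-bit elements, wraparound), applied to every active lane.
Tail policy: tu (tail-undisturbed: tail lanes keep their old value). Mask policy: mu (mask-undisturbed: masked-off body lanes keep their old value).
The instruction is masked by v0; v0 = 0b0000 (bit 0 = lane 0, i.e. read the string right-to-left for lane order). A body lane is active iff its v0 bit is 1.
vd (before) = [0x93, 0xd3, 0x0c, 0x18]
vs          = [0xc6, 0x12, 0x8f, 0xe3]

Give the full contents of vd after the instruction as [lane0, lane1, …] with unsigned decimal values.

vd = [147, 211, 12, 24]

VLMAX = VLEN×LMUL/SEW = 128×1/2/16 = 4
AVL=1 ≤ VLMAX=4, so vl = 1
lane  0: mask-off/keep ⇒ 0x93
lane  1: tail/keep ⇒ 0xd3
lane  2: tail/keep ⇒ 0x0c
lane  3: tail/keep ⇒ 0x18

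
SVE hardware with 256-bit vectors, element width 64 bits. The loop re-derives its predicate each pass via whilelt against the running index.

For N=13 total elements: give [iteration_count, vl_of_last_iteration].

register lanes = 256/64 = 4
iterations = ceil(13/4) = 4; final-pass vl = 1

[iterations, last_vl] = [4, 1]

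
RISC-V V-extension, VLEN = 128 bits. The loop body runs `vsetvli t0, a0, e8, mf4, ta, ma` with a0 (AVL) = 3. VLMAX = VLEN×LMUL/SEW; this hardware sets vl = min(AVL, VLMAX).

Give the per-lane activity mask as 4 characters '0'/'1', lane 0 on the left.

VLMAX = (128 × 1/4) / 8 = 4 lanes
vl = min(AVL, VLMAX) = min(3, 4) = 3
bits (lane 0 leftmost): 1110

predicate = 1110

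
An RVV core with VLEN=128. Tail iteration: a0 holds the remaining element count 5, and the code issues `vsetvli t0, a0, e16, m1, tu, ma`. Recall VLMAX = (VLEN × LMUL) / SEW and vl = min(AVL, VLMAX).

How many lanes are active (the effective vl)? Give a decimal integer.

vl = 5

lanes per group: 128·1/16 = 8
vl = min(AVL, VLMAX) = min(5, 8) = 5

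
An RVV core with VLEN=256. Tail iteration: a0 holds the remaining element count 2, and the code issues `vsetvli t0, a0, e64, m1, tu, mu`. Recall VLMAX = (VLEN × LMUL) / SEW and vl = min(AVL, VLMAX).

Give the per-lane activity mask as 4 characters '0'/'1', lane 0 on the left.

VLMAX = VLEN×LMUL/SEW = 256×1/64 = 4
AVL=2 ≤ VLMAX=4, so vl = 2
bits (lane 0 leftmost): 1100

predicate = 1100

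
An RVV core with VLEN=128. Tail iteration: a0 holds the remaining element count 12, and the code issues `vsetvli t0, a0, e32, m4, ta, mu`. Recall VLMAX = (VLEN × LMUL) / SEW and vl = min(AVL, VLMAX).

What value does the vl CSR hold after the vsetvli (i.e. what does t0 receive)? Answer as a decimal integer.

vl = 12

lanes per group: 128·4/32 = 16
vl = min(AVL, VLMAX) = min(12, 16) = 12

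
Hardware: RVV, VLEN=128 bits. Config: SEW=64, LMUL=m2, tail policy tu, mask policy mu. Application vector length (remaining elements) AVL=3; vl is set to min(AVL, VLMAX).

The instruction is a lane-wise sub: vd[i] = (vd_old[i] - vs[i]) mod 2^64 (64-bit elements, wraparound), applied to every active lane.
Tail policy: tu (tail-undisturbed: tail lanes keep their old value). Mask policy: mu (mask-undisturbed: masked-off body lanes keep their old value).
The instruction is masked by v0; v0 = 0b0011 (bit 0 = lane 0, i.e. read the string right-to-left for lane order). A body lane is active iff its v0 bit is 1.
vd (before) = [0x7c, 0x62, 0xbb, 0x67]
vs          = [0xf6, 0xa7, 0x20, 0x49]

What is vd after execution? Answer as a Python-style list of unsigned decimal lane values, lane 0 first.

lanes per group: 128·2/64 = 4
vl = min(AVL, VLMAX) = min(3, 4) = 3
vd[0] sub(0x7c,0xf6) -> 0xffffffffffffff86
vd[1] sub(0x62,0xa7) -> 0xffffffffffffffbb
vd[2] mask-off/keep -> 0xbb
vd[3] tail/keep -> 0x67

vd = [18446744073709551494, 18446744073709551547, 187, 103]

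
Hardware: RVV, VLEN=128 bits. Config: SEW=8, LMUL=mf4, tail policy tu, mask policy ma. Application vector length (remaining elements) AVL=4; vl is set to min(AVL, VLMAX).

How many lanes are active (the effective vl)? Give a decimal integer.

vl = 4

VLMAX = VLEN×LMUL/SEW = 128×1/4/8 = 4
vl ← min(4, 4) = 4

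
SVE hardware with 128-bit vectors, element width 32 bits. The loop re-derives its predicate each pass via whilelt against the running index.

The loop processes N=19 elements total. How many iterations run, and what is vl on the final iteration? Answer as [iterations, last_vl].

lane count: 128 div 32 = 4
N=19: ⌈19/4⌉ = 5 iters; last vl = 19 − 4×4 = 3

[iterations, last_vl] = [5, 3]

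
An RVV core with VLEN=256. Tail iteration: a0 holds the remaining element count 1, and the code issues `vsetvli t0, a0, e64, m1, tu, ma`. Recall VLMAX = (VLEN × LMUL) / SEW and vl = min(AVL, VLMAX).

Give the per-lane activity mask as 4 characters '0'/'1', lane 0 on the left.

VLMAX = VLEN×LMUL/SEW = 256×1/64 = 4
vl ← min(1, 4) = 1
bits (lane 0 leftmost): 1000

predicate = 1000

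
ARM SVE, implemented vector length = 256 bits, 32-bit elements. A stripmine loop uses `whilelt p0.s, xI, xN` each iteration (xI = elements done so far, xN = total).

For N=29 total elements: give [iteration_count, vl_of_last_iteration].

[iterations, last_vl] = [4, 5]

lane count: 256 div 32 = 8
N=29: ⌈29/8⌉ = 4 iters; last vl = 29 − 3×8 = 5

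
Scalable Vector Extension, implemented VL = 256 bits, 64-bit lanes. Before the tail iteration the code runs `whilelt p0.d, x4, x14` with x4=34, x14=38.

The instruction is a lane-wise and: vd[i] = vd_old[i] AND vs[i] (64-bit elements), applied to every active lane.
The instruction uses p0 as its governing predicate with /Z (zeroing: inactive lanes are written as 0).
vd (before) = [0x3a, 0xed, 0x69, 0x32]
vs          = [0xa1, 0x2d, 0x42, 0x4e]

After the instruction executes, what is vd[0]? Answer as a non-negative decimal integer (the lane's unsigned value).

vd[0] = 32

256-bit reg / 64-bit elem → 4 lanes
p0[j] = (34+j < 38); true for j=0..3 → 4 lanes set
vd[0] and(0x3a,0xa1) -> 0x20
vd[1] and(0xed,0x2d) -> 0x2d
vd[2] and(0x69,0x42) -> 0x40
vd[3] and(0x32,0x4e) -> 0x02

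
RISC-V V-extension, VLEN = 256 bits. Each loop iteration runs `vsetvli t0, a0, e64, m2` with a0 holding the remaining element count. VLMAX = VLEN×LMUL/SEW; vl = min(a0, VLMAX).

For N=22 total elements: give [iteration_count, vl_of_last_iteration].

[iterations, last_vl] = [3, 6]

lanes per group: 256·2/64 = 8
N=22: ⌈22/8⌉ = 3 iters; last vl = 22 − 2×8 = 6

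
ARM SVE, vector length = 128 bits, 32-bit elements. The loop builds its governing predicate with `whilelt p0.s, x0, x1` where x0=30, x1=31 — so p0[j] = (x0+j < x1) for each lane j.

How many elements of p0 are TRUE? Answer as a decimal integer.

vl = 1

register lanes = 128/32 = 4
p0[j] = (30+j < 31); true for j=0..0 → 1 lanes set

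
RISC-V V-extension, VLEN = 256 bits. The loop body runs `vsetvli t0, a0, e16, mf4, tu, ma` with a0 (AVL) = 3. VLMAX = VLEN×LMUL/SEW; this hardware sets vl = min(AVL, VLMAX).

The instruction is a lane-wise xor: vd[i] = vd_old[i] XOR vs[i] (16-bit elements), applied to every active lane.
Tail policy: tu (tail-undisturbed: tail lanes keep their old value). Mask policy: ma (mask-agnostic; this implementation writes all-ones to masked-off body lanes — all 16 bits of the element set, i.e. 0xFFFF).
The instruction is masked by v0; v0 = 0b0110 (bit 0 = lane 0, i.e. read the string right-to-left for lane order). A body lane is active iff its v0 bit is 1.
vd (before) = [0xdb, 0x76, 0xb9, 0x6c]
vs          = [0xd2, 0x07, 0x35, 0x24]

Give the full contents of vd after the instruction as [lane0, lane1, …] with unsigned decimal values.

vd = [65535, 113, 140, 108]

lanes per group: 256·1/4/16 = 4
vl = min(AVL, VLMAX) = min(3, 4) = 3
lane  0: mask-off/ones ⇒ 0xffff
lane  1: xor(0x76,0x07) ⇒ 0x71
lane  2: xor(0xb9,0x35) ⇒ 0x8c
lane  3: tail/keep ⇒ 0x6c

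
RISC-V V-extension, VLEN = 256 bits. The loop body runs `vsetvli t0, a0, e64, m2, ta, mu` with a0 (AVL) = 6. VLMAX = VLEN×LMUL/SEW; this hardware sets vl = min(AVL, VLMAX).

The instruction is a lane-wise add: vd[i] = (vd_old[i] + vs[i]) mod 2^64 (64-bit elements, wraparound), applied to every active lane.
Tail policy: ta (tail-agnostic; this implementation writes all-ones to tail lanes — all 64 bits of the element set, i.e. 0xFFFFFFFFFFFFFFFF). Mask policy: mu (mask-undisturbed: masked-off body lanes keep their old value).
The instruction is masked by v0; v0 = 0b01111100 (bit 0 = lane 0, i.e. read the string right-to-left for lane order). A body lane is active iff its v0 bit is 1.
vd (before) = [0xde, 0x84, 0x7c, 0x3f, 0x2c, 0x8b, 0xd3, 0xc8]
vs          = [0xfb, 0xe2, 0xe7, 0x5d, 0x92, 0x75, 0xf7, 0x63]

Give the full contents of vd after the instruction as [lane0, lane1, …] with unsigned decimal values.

lanes per group: 256·2/64 = 8
AVL=6 ≤ VLMAX=8, so vl = 6
  i=0: mask-off/keep → 222
  i=1: mask-off/keep → 132
  i=2: add(0x7c,0xe7) → 355
  i=3: add(0x3f,0x5d) → 156
  i=4: add(0x2c,0x92) → 190
  i=5: add(0x8b,0x75) → 256
  i=6: tail/ones → 18446744073709551615
  i=7: tail/ones → 18446744073709551615

vd = [222, 132, 355, 156, 190, 256, 18446744073709551615, 18446744073709551615]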